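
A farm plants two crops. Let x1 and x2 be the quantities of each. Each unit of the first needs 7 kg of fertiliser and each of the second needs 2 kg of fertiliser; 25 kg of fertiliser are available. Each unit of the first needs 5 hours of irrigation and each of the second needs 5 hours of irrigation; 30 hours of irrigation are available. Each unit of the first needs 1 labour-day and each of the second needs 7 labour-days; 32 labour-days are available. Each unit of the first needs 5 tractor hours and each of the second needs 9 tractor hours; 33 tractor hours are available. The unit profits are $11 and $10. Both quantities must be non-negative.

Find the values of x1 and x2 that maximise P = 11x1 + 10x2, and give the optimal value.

Vertices and P = 11x1 + 10x2:
  (0, 0) → P = 0
  (0, 11/3) → P = 110/3
  (25/7, 0) → P = 275/7
  (3, 2) → P = 53

At the optimal vertex, 7x1 + 2x2 = 25 and 5x1 + 9x2 = 33.
Solving simultaneously gives x1 = 3, x2 = 2.

x1 = 3, x2 = 2, maximum P = 53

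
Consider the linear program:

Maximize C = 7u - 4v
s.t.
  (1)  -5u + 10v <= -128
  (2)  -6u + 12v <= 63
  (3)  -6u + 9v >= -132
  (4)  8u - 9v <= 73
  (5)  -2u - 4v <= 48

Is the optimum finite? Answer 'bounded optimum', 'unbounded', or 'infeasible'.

The boundaries -5u + 10v = -128 and -6u + 9v = -132 meet at (56/5, -36/5), but that point violates 8u - 9v ≤ 73. Every candidate vertex is excluded by some other constraint, so the feasible region is empty.

infeasible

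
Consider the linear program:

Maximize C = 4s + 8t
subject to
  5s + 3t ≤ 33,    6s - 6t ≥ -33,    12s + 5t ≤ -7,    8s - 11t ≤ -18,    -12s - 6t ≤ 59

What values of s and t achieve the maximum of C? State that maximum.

s = -69/34, t = 59/17, maximum C = 334/17

The binding constraints are 6s - 6t = -33 and 12s + 5t = -7.
Solving simultaneously gives s = -69/34, t = 59/17.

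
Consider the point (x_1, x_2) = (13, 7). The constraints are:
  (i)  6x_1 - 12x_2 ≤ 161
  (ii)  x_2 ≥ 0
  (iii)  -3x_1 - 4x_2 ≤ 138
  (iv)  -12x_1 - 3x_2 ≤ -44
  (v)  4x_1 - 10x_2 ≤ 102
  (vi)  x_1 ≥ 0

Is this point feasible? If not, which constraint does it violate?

feasible

(i): -6 ≤ 161 ✓
(ii): 7 ≥ 0 ✓
(iii): -67 ≤ 138 ✓
(iv): -177 ≤ -44 ✓
(v): -18 ≤ 102 ✓
(vi): 13 ≥ 0 ✓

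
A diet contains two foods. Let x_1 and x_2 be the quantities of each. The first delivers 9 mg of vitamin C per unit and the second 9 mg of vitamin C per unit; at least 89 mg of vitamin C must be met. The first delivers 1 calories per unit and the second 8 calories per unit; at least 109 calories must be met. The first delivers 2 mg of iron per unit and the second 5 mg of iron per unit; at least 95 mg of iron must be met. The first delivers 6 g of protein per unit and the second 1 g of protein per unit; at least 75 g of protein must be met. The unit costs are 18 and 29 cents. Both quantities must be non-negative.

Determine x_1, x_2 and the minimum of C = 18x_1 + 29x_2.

The feasible region is unbounded (it extends along (0, 1), (1, 0)), but C strictly increases along every unbounded feasible direction, so there is no improving ray and the minimum is attained at a vertex.

At the optimal vertex, 2x_1 + 5x_2 = 95 and 6x_1 + x_2 = 75.
Solving simultaneously gives x_1 = 10, x_2 = 15.

x_1 = 10, x_2 = 15, minimum C = 615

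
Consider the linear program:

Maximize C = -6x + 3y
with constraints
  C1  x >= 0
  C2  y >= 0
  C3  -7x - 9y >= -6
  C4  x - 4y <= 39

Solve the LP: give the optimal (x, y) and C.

Extreme points and C = -6x + 3y:
  (0, 0) → C = 0
  (0, 2/3) → C = 2
  (6/7, 0) → C = -36/7

The optimum lies where x = 0 and -7x - 9y = -6.
Solving simultaneously gives x = 0, y = 2/3.

x = 0, y = 2/3, maximum C = 2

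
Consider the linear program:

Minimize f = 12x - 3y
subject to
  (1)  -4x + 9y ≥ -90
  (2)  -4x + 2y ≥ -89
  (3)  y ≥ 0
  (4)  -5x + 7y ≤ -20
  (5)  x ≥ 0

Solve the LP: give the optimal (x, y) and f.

x = 4, y = 0, minimum f = 48

Feasible corners and f = 12x - 3y:
  (89/4, 0) → f = 267
  (583/18, 365/18) → f = 1967/6
  (4, 0) → f = 48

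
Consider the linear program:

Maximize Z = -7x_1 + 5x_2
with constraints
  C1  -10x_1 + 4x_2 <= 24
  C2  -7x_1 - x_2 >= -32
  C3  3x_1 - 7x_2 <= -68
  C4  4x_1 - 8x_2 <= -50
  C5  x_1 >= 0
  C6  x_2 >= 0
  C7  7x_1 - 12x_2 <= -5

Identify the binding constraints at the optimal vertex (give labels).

Corner points and Z = -7x_1 + 5x_2:
  (52/19, 244/19) → Z = 856/19
  (52/29, 304/29) → Z = 1156/29
  (3, 11) → Z = 34

The maximum is at (52/19, 244/19). Substituting into each constraint, equality holds for C1 and C2; the remaining constraints have slack.

C1 and C2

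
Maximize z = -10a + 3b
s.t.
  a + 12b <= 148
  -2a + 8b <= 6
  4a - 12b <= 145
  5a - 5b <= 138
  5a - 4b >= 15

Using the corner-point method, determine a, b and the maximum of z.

Feasible corners and z = -10a + 3b:
  (139/4, 151/16) → z = -5107/16
  (2396/65, 602/65) → z = -22154/65
  (9/2, 15/8) → z = -315/8
  (931/40, -173/40) → z = -9829/40
  (-100/11, -665/44) → z = 2005/44

The binding constraints are 4a - 12b = 145 and 5a - 4b = 15.
Solving simultaneously gives a = -100/11, b = -665/44.

a = -100/11, b = -665/44, maximum z = 2005/44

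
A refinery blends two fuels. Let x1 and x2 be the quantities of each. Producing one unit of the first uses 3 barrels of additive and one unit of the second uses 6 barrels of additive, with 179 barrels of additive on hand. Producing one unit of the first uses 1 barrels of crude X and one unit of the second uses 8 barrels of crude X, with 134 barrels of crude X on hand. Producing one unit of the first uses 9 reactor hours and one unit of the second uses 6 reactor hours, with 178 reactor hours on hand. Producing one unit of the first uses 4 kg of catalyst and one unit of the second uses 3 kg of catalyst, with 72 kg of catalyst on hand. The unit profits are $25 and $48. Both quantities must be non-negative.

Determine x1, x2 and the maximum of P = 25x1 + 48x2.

Extreme points and P = 25x1 + 48x2:
  (0, 0) → P = 0
  (0, 67/4) → P = 804
  (18, 0) → P = 450
  (6, 16) → P = 918

At the optimal vertex, x1 + 8x2 = 134 and 4x1 + 3x2 = 72.
Solving simultaneously gives x1 = 6, x2 = 16.

x1 = 6, x2 = 16, maximum P = 918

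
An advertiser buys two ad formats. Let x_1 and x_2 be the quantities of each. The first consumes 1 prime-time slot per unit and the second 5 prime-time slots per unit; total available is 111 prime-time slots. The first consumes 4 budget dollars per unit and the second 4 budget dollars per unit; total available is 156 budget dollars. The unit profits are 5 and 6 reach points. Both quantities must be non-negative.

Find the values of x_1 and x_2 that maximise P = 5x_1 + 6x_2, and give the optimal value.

x_1 = 21, x_2 = 18, maximum P = 213

Corner points and P = 5x_1 + 6x_2:
  (0, 0) → P = 0
  (0, 111/5) → P = 666/5
  (39, 0) → P = 195
  (21, 18) → P = 213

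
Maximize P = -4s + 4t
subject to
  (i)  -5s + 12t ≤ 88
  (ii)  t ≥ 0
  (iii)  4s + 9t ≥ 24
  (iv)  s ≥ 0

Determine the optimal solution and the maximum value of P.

Vertices and P = -4s + 4t:
  (0, 22/3) → P = 88/3
  (6, 0) → P = -24
  (0, 8/3) → P = 32/3
The feasible region is unbounded (it extends along (1, 0), (12, 5)), but P strictly decreases along every unbounded feasible direction, so there is no improving ray and the maximum is attained at a vertex.

The optimum lies where -5s + 12t = 88 and s = 0.
Solving simultaneously gives s = 0, t = 22/3.

s = 0, t = 22/3, maximum P = 88/3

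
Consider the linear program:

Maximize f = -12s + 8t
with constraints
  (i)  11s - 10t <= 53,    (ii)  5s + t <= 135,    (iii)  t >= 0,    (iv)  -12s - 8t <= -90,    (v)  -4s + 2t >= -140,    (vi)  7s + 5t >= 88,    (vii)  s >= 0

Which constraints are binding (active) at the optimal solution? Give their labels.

Vertices and f = -12s + 8t:
  (23, 20) → f = -116
  (229/25, 597/125) → f = -8964/125
  (0, 135) → f = 1080
  (0, 88/5) → f = 704/5

The maximum is at (0, 135). Substituting into each constraint, equality holds for (ii) and (vii); the remaining constraints have slack.

(ii) and (vii)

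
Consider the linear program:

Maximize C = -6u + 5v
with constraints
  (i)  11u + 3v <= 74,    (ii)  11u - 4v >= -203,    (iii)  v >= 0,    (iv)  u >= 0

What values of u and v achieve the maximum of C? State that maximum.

Extreme points and C = -6u + 5v:
  (74/11, 0) → C = -444/11
  (0, 74/3) → C = 370/3
  (0, 0) → C = 0

The binding constraints are 11u + 3v = 74 and u = 0.
Solving simultaneously gives u = 0, v = 74/3.

u = 0, v = 74/3, maximum C = 370/3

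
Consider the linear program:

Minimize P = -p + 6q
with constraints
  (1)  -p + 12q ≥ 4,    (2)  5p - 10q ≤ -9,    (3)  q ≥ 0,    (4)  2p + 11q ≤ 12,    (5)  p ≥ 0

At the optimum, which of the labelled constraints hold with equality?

(2) and (5)

Vertices and P = -p + 6q:
  (7/25, 26/25) → P = 149/25
  (0, 9/10) → P = 27/5
  (0, 12/11) → P = 72/11

The minimum is at (0, 9/10). Substituting into each constraint, equality holds for (2) and (5); the remaining constraints have slack.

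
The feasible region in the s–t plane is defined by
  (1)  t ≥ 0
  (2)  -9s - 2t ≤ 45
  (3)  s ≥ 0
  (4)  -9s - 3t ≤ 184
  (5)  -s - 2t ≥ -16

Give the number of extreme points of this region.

Pairwise boundary intersections that survive every other constraint:
  (0, 0)
  (16, 0)
  (0, 8)

3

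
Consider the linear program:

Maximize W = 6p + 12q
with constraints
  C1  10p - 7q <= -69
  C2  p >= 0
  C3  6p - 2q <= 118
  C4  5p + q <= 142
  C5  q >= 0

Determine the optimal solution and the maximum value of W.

Extreme points and W = 6p + 12q:
  (0, 69/7) → W = 828/7
  (185/9, 353/9) → W = 594
  (0, 142) → W = 1704

At the optimal vertex, p = 0 and 5p + q = 142.
Solving simultaneously gives p = 0, q = 142.

p = 0, q = 142, maximum W = 1704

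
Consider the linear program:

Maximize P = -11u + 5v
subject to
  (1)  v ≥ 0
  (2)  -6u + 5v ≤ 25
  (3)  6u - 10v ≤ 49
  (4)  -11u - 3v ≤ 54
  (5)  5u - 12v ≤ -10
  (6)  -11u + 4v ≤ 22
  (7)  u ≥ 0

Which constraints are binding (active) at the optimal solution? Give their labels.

(2) and (7)

Feasible corners and P = -11u + 5v:
  (0, 5) → P = 25
  (344/11, 305/22) → P = -6043/22
  (0, 5/6) → P = 25/6
The feasible region is unbounded (it extends along (5, 3), (5, 6)), but P strictly decreases along every unbounded feasible direction, so there is no improving ray and the maximum is attained at a vertex.

The maximum is at (0, 5). Substituting into each constraint, equality holds for (2) and (7); the remaining constraints have slack.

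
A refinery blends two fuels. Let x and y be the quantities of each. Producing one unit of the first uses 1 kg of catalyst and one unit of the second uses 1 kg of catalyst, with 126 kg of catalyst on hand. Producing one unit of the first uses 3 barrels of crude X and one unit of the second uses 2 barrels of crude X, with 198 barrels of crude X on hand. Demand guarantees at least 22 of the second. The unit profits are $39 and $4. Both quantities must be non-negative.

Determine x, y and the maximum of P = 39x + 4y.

x = 154/3, y = 22, maximum P = 2090

Corner points and P = 39x + 4y:
  (0, 99) → P = 396
  (0, 22) → P = 88
  (154/3, 22) → P = 2090

At the optimal vertex, 3x + 2y = 198 and y = 22.
Solving simultaneously gives x = 154/3, y = 22.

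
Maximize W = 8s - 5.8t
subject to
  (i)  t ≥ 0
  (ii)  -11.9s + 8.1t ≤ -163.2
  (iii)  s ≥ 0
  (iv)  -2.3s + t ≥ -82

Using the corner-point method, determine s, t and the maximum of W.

Vertices and W = 8s - 5.8t:
  (96/7, 0) → W = 768/7
  (820/23, 0) → W = 6560/23
  (50100/673, 60044/673) → W = 262724/3365

At the optimal vertex, t = 0 and -2.3s + t = -82.
Solving simultaneously gives s = 820/23, t = 0.

s = 820/23, t = 0, maximum W = 6560/23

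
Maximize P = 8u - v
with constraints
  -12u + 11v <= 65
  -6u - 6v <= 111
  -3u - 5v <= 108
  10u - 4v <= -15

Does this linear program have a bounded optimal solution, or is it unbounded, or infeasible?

Feasible corners and P = 8u - v:
  (-537/46, -157/23) → P = -1991/23
  (95/62, 235/31) → P = 145/31
  (-89/14, -85/7) → P = -271/7
The feasible region has finitely many vertices and no improving ray; the maximum is 145/31 at (95/62, 235/31).

bounded optimum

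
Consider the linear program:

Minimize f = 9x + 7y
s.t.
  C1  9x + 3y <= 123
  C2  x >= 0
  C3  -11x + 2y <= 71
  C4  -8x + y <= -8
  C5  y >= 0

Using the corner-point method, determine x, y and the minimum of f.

x = 1, y = 0, minimum f = 9

Vertices and f = 9x + 7y:
  (49/11, 304/11) → f = 2569/11
  (41/3, 0) → f = 123
  (1, 0) → f = 9

At the optimal vertex, -8x + y = -8 and y = 0.
Solving simultaneously gives x = 1, y = 0.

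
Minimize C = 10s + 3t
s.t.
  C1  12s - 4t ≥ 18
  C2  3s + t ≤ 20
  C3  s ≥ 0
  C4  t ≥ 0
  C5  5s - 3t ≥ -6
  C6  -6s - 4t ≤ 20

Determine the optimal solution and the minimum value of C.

Vertices and C = 10s + 3t:
  (49/12, 31/4) → C = 769/12
  (3/2, 0) → C = 15
  (20/3, 0) → C = 200/3

At the optimal vertex, 12s - 4t = 18 and t = 0.
Solving simultaneously gives s = 3/2, t = 0.

s = 3/2, t = 0, minimum C = 15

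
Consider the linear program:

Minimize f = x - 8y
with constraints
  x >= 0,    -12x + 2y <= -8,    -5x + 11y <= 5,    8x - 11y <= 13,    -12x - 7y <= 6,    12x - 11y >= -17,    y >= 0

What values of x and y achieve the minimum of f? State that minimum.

The optimum lies where -5x + 11y = 5 and 8x - 11y = 13.
Solving simultaneously gives x = 6, y = 35/11.

x = 6, y = 35/11, minimum f = -214/11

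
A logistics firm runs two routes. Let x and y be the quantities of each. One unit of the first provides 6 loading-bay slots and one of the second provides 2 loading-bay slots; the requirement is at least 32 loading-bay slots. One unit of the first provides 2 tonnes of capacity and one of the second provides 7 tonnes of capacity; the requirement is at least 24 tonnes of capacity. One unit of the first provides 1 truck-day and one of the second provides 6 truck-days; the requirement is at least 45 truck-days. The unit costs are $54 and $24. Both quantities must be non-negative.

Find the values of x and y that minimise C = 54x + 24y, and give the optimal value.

x = 3, y = 7, minimum C = 330

Extreme points and C = 54x + 24y:
  (0, 16) → C = 384
  (45, 0) → C = 2430
  (3, 7) → C = 330
The feasible region is unbounded (it extends along (0, 1), (1, 0)), but C strictly increases along every unbounded feasible direction, so there is no improving ray and the minimum is attained at a vertex.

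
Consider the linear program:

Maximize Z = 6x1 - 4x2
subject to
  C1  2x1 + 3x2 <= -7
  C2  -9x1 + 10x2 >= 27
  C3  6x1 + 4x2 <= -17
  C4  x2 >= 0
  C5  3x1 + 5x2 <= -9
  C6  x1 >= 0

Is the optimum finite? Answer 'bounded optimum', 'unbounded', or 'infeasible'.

infeasible

The boundaries 2x1 + 3x2 = -7 and x2 = 0 meet at (-7/2, 0), but that point violates x1 ≥ 0. Every candidate vertex is excluded by some other constraint, so the feasible region is empty.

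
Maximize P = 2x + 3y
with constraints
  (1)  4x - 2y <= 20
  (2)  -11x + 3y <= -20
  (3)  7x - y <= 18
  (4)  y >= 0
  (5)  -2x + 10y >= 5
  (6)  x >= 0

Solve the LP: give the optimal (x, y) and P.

Corner points and P = 2x + 3y:
  (17/5, 29/5) → P = 121/5
  (215/104, 95/104) → P = 55/8
  (185/68, 71/68) → P = 583/68

x = 17/5, y = 29/5, maximum P = 121/5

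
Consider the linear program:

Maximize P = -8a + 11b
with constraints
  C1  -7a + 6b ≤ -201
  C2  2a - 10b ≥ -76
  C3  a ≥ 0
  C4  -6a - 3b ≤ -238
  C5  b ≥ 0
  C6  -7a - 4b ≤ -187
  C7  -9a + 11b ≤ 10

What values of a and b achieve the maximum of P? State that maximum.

a = 1233/29, b = 467/29, maximum P = -163

Extreme points and P = -8a + 11b:
  (1233/29, 467/29) → P = -163
  (677/19, 460/57) → P = -11188/57
  (119/3, 0) → P = -952/3
The feasible region is unbounded (it extends along (1, 0), (5, 1)), but P strictly decreases along every unbounded feasible direction, so there is no improving ray and the maximum is attained at a vertex.

The binding constraints are -7a + 6b = -201 and 2a - 10b = -76.
Solving simultaneously gives a = 1233/29, b = 467/29.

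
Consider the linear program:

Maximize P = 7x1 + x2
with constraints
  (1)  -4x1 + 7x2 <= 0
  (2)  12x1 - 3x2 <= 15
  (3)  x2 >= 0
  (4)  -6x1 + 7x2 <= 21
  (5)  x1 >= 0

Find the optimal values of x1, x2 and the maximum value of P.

x1 = 35/24, x2 = 5/6, maximum P = 265/24

Corner points and P = 7x1 + x2:
  (35/24, 5/6) → P = 265/24
  (0, 0) → P = 0
  (5/4, 0) → P = 35/4

The optimum lies where -4x1 + 7x2 = 0 and 12x1 - 3x2 = 15.
Solving simultaneously gives x1 = 35/24, x2 = 5/6.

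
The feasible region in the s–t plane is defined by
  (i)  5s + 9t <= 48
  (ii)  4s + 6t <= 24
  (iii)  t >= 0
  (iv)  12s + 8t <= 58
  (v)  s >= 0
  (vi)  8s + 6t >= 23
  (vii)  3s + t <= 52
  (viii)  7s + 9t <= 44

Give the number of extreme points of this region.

Pairwise boundary intersections that survive every other constraint:
  (39/10, 7/5)
  (0, 4)
  (29/6, 0)
  (23/8, 0)
  (0, 23/6)

5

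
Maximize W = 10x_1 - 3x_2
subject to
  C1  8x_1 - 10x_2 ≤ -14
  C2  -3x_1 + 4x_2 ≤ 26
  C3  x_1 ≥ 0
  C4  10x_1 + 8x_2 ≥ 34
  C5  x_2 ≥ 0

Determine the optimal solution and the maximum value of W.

x_1 = 102, x_2 = 83, maximum W = 771

Corner points and W = 10x_1 - 3x_2:
  (102, 83) → W = 771
  (57/41, 103/41) → W = 261/41
  (0, 13/2) → W = -39/2
  (0, 17/4) → W = -51/4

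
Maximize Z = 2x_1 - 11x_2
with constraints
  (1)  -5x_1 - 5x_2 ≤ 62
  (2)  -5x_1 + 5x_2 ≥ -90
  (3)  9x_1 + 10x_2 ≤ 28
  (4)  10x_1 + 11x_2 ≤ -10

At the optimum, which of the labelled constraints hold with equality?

Feasible corners and Z = 2x_1 - 11x_2:
  (14/5, -76/5) → Z = 864/5
  (-632/5, 114) → Z = -7534/5
  (188/21, -190/21) → Z = 822/7

The maximum is at (14/5, -76/5). Substituting into each constraint, equality holds for (1) and (2); the remaining constraints have slack.

(1) and (2)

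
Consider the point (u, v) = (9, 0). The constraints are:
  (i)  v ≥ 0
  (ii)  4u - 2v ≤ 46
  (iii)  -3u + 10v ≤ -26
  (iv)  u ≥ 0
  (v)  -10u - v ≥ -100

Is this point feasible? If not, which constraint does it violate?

feasible

(i): 0 ≥ 0 ✓
(ii): 36 ≤ 46 ✓
(iii): -27 ≤ -26 ✓
(iv): 9 ≥ 0 ✓
(v): -90 ≥ -100 ✓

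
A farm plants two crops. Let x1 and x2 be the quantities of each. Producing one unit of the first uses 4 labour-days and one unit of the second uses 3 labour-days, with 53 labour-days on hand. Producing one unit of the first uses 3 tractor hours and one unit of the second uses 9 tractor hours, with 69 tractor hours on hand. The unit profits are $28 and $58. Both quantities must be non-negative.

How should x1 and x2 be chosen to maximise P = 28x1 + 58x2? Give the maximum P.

Feasible corners and P = 28x1 + 58x2:
  (0, 0) → P = 0
  (0, 23/3) → P = 1334/3
  (53/4, 0) → P = 371
  (10, 13/3) → P = 1594/3

x1 = 10, x2 = 13/3, maximum P = 1594/3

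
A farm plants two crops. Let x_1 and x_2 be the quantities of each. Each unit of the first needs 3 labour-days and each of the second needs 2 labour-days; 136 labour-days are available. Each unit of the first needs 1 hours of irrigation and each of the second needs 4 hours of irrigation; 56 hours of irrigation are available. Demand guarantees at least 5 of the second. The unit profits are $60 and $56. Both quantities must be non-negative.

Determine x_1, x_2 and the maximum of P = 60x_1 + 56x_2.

x_1 = 36, x_2 = 5, maximum P = 2440

Corner points and P = 60x_1 + 56x_2:
  (0, 14) → P = 784
  (0, 5) → P = 280
  (36, 5) → P = 2440

The optimum lies where x_1 + 4x_2 = 56 and x_2 = 5.
Solving simultaneously gives x_1 = 36, x_2 = 5.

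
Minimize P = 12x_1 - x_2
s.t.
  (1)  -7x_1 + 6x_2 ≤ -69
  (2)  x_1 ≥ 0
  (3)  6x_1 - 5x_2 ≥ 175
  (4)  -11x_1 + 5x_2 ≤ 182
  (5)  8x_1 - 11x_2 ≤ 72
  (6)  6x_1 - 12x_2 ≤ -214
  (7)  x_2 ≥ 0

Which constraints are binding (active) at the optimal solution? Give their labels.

(3) and (6)

Feasible corners and P = 12x_1 - x_2:
  (705, 811) → P = 7649
  (1585/21, 389/7) → P = 5951/7
  (1609/15, 1072/15) → P = 18236/15
The feasible region is unbounded (it extends along (6, 7), (11, 8)), but P strictly increases along every unbounded feasible direction, so there is no improving ray and the minimum is attained at a vertex.

The minimum is at (1585/21, 389/7). Substituting into each constraint, equality holds for (3) and (6); the remaining constraints have slack.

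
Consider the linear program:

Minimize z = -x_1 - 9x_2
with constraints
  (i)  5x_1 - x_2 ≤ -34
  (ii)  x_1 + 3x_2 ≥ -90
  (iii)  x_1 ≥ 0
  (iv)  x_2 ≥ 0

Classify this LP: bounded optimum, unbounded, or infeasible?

From the feasible point (0, 34), moving in the direction (0, 1) keeps every constraint satisfied while z decreases without bound.

unbounded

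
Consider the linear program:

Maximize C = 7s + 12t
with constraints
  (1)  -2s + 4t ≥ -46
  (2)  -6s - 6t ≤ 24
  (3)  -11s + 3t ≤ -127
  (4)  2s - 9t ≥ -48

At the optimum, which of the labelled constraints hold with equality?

(1) and (4)

Extreme points and C = 7s + 12t:
  (185/19, -126/19) → C = -217/19
  (303/5, 94/5) → C = 3249/5
  (429/31, 782/93) → C = 6131/31

The maximum is at (303/5, 94/5). Substituting into each constraint, equality holds for (1) and (4); the remaining constraints have slack.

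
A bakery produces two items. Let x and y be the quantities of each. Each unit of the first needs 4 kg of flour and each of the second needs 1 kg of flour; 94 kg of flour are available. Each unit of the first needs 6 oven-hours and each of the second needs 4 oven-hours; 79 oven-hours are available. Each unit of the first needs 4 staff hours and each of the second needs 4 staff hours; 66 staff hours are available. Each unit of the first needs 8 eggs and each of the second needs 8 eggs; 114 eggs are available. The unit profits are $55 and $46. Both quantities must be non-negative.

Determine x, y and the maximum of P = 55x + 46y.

x = 11, y = 13/4, maximum P = 1509/2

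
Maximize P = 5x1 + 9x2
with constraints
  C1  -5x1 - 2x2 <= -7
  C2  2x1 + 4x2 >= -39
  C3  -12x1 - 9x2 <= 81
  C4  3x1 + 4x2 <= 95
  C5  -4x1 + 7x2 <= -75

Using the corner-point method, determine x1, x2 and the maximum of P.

x1 = 965/37, x2 = 155/37, maximum P = 6220/37

Feasible corners and P = 5x1 + 9x2:
  (53/8, -209/16) → P = -1351/16
  (199/43, -347/43) → P = -2128/43
  (134, -307/4) → P = -83/4
  (965/37, 155/37) → P = 6220/37

The optimum lies where 3x1 + 4x2 = 95 and -4x1 + 7x2 = -75.
Solving simultaneously gives x1 = 965/37, x2 = 155/37.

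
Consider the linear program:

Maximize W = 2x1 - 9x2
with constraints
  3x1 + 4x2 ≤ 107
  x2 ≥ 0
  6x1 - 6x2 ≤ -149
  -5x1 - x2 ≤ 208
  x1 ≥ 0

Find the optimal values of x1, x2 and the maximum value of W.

x1 = 0, x2 = 149/6, maximum W = -447/2

Feasible corners and W = 2x1 - 9x2:
  (23/21, 363/14) → W = -1387/6
  (0, 107/4) → W = -963/4
  (0, 149/6) → W = -447/2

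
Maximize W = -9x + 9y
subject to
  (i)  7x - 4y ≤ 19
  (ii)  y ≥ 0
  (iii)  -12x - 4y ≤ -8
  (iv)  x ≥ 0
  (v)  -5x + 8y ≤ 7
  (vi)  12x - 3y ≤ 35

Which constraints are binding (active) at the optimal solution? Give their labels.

Corner points and W = -9x + 9y:
  (19/7, 0) → W = -171/7
  (83/27, 17/27) → W = -22
  (2/3, 0) → W = -6
  (9/29, 31/29) → W = 198/29
  (301/81, 259/81) → W = -14/3

The maximum is at (9/29, 31/29). Substituting into each constraint, equality holds for (iii) and (v); the remaining constraints have slack.

(iii) and (v)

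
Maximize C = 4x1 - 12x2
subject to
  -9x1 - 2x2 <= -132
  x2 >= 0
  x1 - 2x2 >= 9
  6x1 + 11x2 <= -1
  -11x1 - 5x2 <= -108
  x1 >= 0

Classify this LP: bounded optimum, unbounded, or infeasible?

The boundaries -9x1 - 2x2 = -132 and x2 = 0 meet at (44/3, 0), but that point violates 6x1 + 11x2 ≤ -1. Every candidate vertex is excluded by some other constraint, so the feasible region is empty.

infeasible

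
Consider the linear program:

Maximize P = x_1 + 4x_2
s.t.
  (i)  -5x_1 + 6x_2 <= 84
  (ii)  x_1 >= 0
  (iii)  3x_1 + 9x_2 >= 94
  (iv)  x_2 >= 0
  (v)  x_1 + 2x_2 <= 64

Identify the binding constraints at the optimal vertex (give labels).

(i) and (v)

Extreme points and P = x_1 + 4x_2:
  (0, 14) → P = 56
  (27/2, 101/4) → P = 229/2
  (0, 94/9) → P = 376/9
  (94/3, 0) → P = 94/3
  (64, 0) → P = 64

The maximum is at (27/2, 101/4). Substituting into each constraint, equality holds for (i) and (v); the remaining constraints have slack.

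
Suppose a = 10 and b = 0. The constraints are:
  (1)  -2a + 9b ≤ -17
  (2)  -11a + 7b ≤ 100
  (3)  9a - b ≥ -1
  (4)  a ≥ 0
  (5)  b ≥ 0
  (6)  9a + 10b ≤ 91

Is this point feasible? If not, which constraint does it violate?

feasible

(1): -20 ≤ -17 ✓
(2): -110 ≤ 100 ✓
(3): 90 ≥ -1 ✓
(4): 10 ≥ 0 ✓
(5): 0 ≥ 0 ✓
(6): 90 ≤ 91 ✓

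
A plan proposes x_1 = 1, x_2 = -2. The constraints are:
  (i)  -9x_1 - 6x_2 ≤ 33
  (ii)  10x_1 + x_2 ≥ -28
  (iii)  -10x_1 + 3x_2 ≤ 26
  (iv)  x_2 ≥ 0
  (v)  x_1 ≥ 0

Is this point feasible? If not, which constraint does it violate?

not feasible — violates (iv)

Constraint (iv): x_2 = -2, which is not ≥ 0. All other constraints are satisfied.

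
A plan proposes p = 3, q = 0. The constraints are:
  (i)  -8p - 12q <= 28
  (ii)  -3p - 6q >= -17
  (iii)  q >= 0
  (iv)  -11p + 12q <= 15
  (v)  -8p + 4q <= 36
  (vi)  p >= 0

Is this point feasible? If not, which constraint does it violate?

feasible

(i): -24 ≤ 28 ✓
(ii): -9 ≥ -17 ✓
(iii): 0 ≥ 0 ✓
(iv): -33 ≤ 15 ✓
(v): -24 ≤ 36 ✓
(vi): 3 ≥ 0 ✓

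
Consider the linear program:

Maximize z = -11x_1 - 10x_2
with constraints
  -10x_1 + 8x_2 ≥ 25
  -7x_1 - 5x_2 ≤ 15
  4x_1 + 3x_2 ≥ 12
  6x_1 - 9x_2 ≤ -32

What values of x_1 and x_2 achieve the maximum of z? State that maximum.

x_1 = 2/9, x_2 = 100/27, maximum z = -1066/27

Corner points and z = -11x_1 - 10x_2:
  (31/42, 85/21) → z = -2041/42
  (-105, 144) → z = -285
  (2/9, 100/27) → z = -1066/27
The feasible region is unbounded (it extends along (-5, 7), (4, 5)), but z strictly decreases along every unbounded feasible direction, so there is no improving ray and the maximum is attained at a vertex.

At the optimal vertex, 4x_1 + 3x_2 = 12 and 6x_1 - 9x_2 = -32.
Solving simultaneously gives x_1 = 2/9, x_2 = 100/27.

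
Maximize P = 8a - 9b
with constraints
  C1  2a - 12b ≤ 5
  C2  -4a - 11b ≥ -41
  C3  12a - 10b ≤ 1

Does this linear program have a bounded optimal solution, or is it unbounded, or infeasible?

Extreme points and P = 8a - 9b:
  (-19/62, -29/62) → P = 109/62
  (421/172, 122/43) → P = -256/43
The feasible region has finitely many vertices and no improving ray; the maximum is 109/62 at (-19/62, -29/62).

bounded optimum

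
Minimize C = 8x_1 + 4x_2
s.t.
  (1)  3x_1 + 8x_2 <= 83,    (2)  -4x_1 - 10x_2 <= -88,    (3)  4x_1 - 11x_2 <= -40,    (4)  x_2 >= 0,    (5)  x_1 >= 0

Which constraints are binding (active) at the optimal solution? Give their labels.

(2) and (5)

Vertices and C = 8x_1 + 4x_2:
  (593/65, 452/65) → C = 504/5
  (0, 83/8) → C = 83/2
  (142/21, 128/21) → C = 1648/21
  (0, 44/5) → C = 176/5

The minimum is at (0, 44/5). Substituting into each constraint, equality holds for (2) and (5); the remaining constraints have slack.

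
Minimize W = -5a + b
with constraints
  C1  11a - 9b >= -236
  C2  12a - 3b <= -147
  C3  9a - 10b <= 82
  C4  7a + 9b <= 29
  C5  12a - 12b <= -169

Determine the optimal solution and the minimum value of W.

a = -412/43, b = 459/43, minimum W = 2519/43

Extreme points and W = -5a + b:
  (-23/2, 73/6) → W = 209/3
  (-437/8, -973/24) → W = 2791/12
  (-412/43, 459/43) → W = 2519/43
  (-419/36, 22/9) → W = 2183/36

At the optimal vertex, 12a - 3b = -147 and 7a + 9b = 29.
Solving simultaneously gives a = -412/43, b = 459/43.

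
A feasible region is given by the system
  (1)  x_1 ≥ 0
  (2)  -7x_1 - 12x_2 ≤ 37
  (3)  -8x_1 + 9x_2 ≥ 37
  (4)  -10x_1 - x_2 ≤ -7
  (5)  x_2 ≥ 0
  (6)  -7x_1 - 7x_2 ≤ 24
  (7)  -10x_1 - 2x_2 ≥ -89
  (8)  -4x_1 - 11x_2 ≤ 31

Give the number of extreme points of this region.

The feasible vertices (each the meet of two boundaries and inside every other half-plane) are:
  (0, 7)
  (0, 89/2)
  (13/49, 213/49)
  (727/106, 541/53)

4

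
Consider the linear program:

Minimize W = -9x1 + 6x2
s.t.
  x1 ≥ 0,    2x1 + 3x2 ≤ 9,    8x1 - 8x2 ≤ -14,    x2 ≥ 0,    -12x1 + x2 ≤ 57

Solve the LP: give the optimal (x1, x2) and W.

Corner points and W = -9x1 + 6x2:
  (0, 3) → W = 18
  (0, 7/4) → W = 21/2
  (3/4, 5/2) → W = 33/4

x1 = 3/4, x2 = 5/2, minimum W = 33/4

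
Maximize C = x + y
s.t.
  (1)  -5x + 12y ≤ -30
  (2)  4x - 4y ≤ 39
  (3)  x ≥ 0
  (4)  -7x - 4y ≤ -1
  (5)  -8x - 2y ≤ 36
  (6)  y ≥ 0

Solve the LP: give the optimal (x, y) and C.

Extreme points and C = x + y:
  (87/7, 75/28) → C = 423/28
  (6, 0) → C = 6
  (39/4, 0) → C = 39/4

The binding constraints are -5x + 12y = -30 and 4x - 4y = 39.
Solving simultaneously gives x = 87/7, y = 75/28.

x = 87/7, y = 75/28, maximum C = 423/28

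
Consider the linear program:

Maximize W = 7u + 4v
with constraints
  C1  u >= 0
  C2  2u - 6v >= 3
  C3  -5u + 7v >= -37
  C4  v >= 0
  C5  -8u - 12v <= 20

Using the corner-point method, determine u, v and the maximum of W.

u = 201/16, v = 59/16, maximum W = 1643/16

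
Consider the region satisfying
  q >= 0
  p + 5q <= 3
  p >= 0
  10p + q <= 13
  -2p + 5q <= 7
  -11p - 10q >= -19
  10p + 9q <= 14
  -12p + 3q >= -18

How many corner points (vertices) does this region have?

5

The feasible vertices (each the meet of two boundaries and inside every other half-plane) are:
  (0, 0)
  (13/10, 0)
  (0, 3/5)
  (43/41, 16/41)
  (103/80, 1/8)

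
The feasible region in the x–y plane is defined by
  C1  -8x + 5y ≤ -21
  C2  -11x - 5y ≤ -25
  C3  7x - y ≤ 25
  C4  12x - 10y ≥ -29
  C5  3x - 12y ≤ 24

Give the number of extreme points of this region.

4

Pairwise boundary intersections that survive every other constraint:
  (46/19, -31/95)
  (104/27, 53/27)
  (20/7, -9/7)
  (92/27, -31/27)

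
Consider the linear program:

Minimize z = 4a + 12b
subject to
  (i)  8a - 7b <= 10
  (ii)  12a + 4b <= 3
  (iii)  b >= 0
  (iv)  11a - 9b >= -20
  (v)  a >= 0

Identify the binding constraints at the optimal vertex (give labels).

(iii) and (v)

Vertices and z = 4a + 12b:
  (1/4, 0) → z = 1
  (0, 3/4) → z = 9
  (0, 0) → z = 0

The minimum is at (0, 0). Substituting into each constraint, equality holds for (iii) and (v); the remaining constraints have slack.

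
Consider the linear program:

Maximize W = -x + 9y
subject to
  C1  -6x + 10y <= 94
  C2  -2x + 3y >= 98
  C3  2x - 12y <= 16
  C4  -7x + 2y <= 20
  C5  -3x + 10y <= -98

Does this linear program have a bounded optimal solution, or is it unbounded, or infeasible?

The boundaries 2x - 12y = 16 and -3x + 10y = -98 meet at (127/2, 37/4), but that point violates -2x + 3y ≥ 98. Every candidate vertex is excluded by some other constraint, so the feasible region is empty.

infeasible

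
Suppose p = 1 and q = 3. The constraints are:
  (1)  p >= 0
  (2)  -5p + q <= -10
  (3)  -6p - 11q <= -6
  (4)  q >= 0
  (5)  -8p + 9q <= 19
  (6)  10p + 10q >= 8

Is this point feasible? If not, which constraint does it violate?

Constraint (2): -5p + q = -2, which is not ≤ -10. All other constraints are satisfied.

not feasible — violates (2)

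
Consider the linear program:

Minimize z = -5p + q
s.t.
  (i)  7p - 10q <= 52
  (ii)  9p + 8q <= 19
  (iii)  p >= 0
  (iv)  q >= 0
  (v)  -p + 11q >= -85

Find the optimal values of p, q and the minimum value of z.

p = 19/9, q = 0, minimum z = -95/9

Extreme points and z = -5p + q:
  (0, 19/8) → z = 19/8
  (19/9, 0) → z = -95/9
  (0, 0) → z = 0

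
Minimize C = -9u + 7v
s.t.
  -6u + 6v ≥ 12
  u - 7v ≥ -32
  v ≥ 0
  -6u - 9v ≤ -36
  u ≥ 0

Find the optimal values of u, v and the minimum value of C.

u = 3, v = 5, minimum C = 8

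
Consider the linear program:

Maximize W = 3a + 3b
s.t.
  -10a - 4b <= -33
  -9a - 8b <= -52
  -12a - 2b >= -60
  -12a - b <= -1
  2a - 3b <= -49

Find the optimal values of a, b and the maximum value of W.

a = -29/6, b = 59, maximum W = 325/2

Vertices and W = 3a + 3b:
  (-29/6, 59) → W = 325/2
  (41/20, 177/10) → W = 237/4
  (-23/19, 295/19) → W = 816/19

At the optimal vertex, -12a - 2b = -60 and -12a - b = -1.
Solving simultaneously gives a = -29/6, b = 59.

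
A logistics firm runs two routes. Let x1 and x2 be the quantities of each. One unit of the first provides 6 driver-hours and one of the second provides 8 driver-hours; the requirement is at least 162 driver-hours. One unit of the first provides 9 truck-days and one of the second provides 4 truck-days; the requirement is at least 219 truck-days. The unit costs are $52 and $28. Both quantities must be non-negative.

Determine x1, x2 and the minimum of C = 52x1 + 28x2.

x1 = 23, x2 = 3, minimum C = 1280

Feasible corners and C = 52x1 + 28x2:
  (0, 219/4) → C = 1533
  (27, 0) → C = 1404
  (23, 3) → C = 1280
The feasible region is unbounded (it extends along (0, 1), (1, 0)), but C strictly increases along every unbounded feasible direction, so there is no improving ray and the minimum is attained at a vertex.

The optimum lies where 6x1 + 8x2 = 162 and 9x1 + 4x2 = 219.
Solving simultaneously gives x1 = 23, x2 = 3.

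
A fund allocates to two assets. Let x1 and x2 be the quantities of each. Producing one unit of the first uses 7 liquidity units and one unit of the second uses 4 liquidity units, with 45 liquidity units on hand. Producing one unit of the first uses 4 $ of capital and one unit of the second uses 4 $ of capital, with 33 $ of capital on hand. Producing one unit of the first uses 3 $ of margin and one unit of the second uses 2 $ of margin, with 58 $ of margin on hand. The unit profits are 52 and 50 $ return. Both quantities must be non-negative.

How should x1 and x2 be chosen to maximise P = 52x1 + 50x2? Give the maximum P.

x1 = 4, x2 = 17/4, maximum P = 841/2

The optimum lies where 7x1 + 4x2 = 45 and 4x1 + 4x2 = 33.
Solving simultaneously gives x1 = 4, x2 = 17/4.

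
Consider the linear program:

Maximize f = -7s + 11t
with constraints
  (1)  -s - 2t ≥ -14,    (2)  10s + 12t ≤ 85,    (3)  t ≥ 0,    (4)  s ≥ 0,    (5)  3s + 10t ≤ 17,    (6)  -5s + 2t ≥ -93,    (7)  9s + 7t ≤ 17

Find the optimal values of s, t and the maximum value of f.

Corner points and f = -7s + 11t:
  (0, 0) → f = 0
  (17/9, 0) → f = -119/9
  (0, 17/10) → f = 187/10
  (17/23, 34/23) → f = 255/23

s = 0, t = 17/10, maximum f = 187/10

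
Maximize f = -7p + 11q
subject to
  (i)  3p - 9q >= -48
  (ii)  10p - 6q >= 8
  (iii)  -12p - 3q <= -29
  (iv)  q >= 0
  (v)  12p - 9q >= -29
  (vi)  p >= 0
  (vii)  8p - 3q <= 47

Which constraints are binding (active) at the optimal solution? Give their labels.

(i) and (ii)

Feasible corners and f = -7p + 11q:
  (5, 7) → f = 42
  (9, 25/3) → f = 86/3
  (33/17, 97/51) → f = 22/3
  (29/12, 0) → f = -203/12
  (47/8, 0) → f = -329/8

The maximum is at (5, 7). Substituting into each constraint, equality holds for (i) and (ii); the remaining constraints have slack.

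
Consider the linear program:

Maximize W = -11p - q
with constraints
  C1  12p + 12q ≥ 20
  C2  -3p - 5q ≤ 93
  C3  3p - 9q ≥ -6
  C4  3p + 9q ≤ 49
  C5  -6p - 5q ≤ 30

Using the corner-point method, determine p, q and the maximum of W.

p = 3/4, q = 11/12, maximum W = -55/6

Vertices and W = -11p - q:
  (152/3, -49) → W = -1525/3
  (3/4, 11/12) → W = -55/6
  (43/6, 55/18) → W = -737/9
The feasible region is unbounded (it extends along (3, -1), (5, -3)), but W strictly decreases along every unbounded feasible direction, so there is no improving ray and the maximum is attained at a vertex.

The optimum lies where 12p + 12q = 20 and 3p - 9q = -6.
Solving simultaneously gives p = 3/4, q = 11/12.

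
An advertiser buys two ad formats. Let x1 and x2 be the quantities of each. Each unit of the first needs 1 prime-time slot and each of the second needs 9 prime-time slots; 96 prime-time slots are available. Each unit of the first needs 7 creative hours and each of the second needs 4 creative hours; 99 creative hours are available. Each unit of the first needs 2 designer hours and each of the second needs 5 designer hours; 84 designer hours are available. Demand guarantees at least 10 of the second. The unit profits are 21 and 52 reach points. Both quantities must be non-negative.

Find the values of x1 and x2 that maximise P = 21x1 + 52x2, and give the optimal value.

x1 = 6, x2 = 10, maximum P = 646

Extreme points and P = 21x1 + 52x2:
  (0, 32/3) → P = 1664/3
  (0, 10) → P = 520
  (6, 10) → P = 646

At the optimal vertex, x1 + 9x2 = 96 and x2 = 10.
Solving simultaneously gives x1 = 6, x2 = 10.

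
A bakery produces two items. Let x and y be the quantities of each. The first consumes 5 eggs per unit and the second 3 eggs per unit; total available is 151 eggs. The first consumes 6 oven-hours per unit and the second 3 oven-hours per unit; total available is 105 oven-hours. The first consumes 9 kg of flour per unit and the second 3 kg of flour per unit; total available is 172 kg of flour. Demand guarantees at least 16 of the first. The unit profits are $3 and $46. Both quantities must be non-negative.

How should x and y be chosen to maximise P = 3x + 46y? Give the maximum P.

Corner points and P = 3x + 46y:
  (35/2, 0) → P = 105/2
  (16, 0) → P = 48
  (16, 3) → P = 186

x = 16, y = 3, maximum P = 186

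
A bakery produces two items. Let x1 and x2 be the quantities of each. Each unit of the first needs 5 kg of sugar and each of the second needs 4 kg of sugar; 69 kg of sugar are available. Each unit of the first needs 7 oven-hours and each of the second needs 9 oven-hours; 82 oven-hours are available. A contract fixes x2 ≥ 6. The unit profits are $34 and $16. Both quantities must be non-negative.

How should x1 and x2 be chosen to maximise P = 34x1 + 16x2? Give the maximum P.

x1 = 4, x2 = 6, maximum P = 232

Extreme points and P = 34x1 + 16x2:
  (0, 82/9) → P = 1312/9
  (0, 6) → P = 96
  (4, 6) → P = 232

At the optimal vertex, 7x1 + 9x2 = 82 and x2 = 6.
Solving simultaneously gives x1 = 4, x2 = 6.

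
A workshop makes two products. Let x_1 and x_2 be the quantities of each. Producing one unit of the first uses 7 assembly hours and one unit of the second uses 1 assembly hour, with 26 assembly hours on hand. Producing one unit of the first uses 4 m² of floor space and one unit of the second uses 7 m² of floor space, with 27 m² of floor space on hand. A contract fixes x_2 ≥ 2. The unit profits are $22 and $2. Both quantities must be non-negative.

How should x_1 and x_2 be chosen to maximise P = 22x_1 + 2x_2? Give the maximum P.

x_1 = 13/4, x_2 = 2, maximum P = 151/2

At the optimal vertex, 4x_1 + 7x_2 = 27 and x_2 = 2.
Solving simultaneously gives x_1 = 13/4, x_2 = 2.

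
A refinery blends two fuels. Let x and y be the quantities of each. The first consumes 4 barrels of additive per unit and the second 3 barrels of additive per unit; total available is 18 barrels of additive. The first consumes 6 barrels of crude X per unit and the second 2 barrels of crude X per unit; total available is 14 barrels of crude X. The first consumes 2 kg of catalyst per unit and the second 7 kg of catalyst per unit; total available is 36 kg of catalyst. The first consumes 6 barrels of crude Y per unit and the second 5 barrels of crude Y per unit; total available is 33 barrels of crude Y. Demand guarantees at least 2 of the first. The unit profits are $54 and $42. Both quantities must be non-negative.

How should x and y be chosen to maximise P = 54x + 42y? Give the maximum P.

Feasible corners and P = 54x + 42y:
  (7/3, 0) → P = 126
  (2, 0) → P = 108
  (2, 1) → P = 150

The optimum lies where 6x + 2y = 14 and x = 2.
Solving simultaneously gives x = 2, y = 1.

x = 2, y = 1, maximum P = 150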